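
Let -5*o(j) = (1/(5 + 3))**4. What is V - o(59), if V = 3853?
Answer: 78909441/20480 ≈ 3853.0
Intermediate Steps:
o(j) = -1/20480 (o(j) = -1/(5*(5 + 3)**4) = -(1/8)**4/5 = -1/5*1/4096 = -1/20480)
V - o(59) = 3853 - 1*(-1/20480) = 3853 + 1/20480 = 78909441/20480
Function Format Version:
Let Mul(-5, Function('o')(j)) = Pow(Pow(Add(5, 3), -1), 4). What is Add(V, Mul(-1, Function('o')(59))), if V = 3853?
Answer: Rational(78909441, 20480) ≈ 3853.0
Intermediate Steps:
Function('o')(j) = Rational(-1, 20480) (Function('o')(j) = Mul(Rational(-1, 5), Pow(Pow(Add(5, 3), -1), 4)) = Mul(Rational(-1, 5), Pow(Pow(8, -1), 4)) = Mul(Rational(-1, 5), Pow(Rational(1, 8), 4)) = Mul(Rational(-1, 5), Rational(1, 4096)) = Rational(-1, 20480))
Add(V, Mul(-1, Function('o')(59))) = Add(3853, Mul(-1, Rational(-1, 20480))) = Add(3853, Rational(1, 20480)) = Rational(78909441, 20480)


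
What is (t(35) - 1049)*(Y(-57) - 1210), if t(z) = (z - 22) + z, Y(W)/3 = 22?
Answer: 1145144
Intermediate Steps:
Y(W) = 66 (Y(W) = 3*22 = 66)
t(z) = -22 + 2*z (t(z) = (-22 + z) + z = -22 + 2*z)
(t(35) - 1049)*(Y(-57) - 1210) = ((-22 + 2*35) - 1049)*(66 - 1210) = ((-22 + 70) - 1049)*(-1144) = (48 - 1049)*(-1144) = -1001*(-1144) = 1145144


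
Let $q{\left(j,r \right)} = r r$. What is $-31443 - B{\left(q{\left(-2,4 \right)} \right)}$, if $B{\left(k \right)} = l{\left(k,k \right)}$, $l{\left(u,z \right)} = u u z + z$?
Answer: $-35555$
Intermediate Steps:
$q{\left(j,r \right)} = r^{2}$
$l{\left(u,z \right)} = z + z u^{2}$ ($l{\left(u,z \right)} = u^{2} z + z = z u^{2} + z = z + z u^{2}$)
$B{\left(k \right)} = k \left(1 + k^{2}\right)$
$-31443 - B{\left(q{\left(-2,4 \right)} \right)} = -31443 - \left(4^{2} + \left(4^{2}\right)^{3}\right) = -31443 - \left(16 + 16^{3}\right) = -31443 - \left(16 + 4096\right) = -31443 - 4112 = -35555$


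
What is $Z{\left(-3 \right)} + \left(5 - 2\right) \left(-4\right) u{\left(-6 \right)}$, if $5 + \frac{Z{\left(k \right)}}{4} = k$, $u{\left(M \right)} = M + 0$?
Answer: $40$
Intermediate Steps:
$u{\left(M \right)} = M$
$Z{\left(k \right)} = -20 + 4 k$
$Z{\left(-3 \right)} + \left(5 - 2\right) \left(-4\right) u{\left(-6 \right)} = \left(-20 + 4 \left(-3\right)\right) + \left(5 - 2\right) \left(-4\right) \left(-6\right) = \left(-20 - 12\right) + 3 \left(-4\right) \left(-6\right) = -32 - -72 = -32 + 72 = 40$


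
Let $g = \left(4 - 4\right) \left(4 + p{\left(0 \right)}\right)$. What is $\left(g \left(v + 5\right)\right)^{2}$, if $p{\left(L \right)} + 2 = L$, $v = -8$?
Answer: $0$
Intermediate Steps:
$p{\left(L \right)} = -2 + L$
$g = 0$ ($g = \left(4 - 4\right) \left(4 + \left(-2 + 0\right)\right) = 0 \left(4 - 2\right) = 0 \cdot 2 = 0$)
$\left(g \left(v + 5\right)\right)^{2} = \left(0 \left(-8 + 5\right)\right)^{2} = \left(0 \left(-3\right)\right)^{2} = 0^{2} = 0$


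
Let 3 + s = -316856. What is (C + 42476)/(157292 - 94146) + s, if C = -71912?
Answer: -10004203925/31573 ≈ -3.1686e+5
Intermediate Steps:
s = -316859 (s = -3 - 316856 = -316859)
(C + 42476)/(157292 - 94146) + s = (-71912 + 42476)/(157292 - 94146) - 316859 = -29436/63146 - 316859 = -29436*1/63146 - 316859 = -14718/31573 - 316859 = -10004203925/31573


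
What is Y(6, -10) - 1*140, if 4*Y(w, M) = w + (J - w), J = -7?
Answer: -567/4 ≈ -141.75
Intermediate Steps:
Y(w, M) = -7/4 (Y(w, M) = (w + (-7 - w))/4 = (¼)*(-7) = -7/4)
Y(6, -10) - 1*140 = -7/4 - 1*140 = -7/4 - 140 = -567/4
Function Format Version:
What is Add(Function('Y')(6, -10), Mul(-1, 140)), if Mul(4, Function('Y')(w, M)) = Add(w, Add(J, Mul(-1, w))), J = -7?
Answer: Rational(-567, 4) ≈ -141.75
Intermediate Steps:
Function('Y')(w, M) = Rational(-7, 4) (Function('Y')(w, M) = Mul(Rational(1, 4), Add(w, Add(-7, Mul(-1, w)))) = Mul(Rational(1, 4), -7) = Rational(-7, 4))
Add(Function('Y')(6, -10), Mul(-1, 140)) = Add(Rational(-7, 4), Mul(-1, 140)) = Add(Rational(-7, 4), -140) = Rational(-567, 4)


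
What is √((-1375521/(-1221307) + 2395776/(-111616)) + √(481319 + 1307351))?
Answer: √(-5766798218298303282 + 283545442482981904*√1788670)/532489852 ≈ 36.292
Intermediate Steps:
√((-1375521/(-1221307) + 2395776/(-111616)) + √(481319 + 1307351)) = √((-1375521*(-1/1221307) + 2395776*(-1/111616)) + √1788670) = √((1375521/1221307 - 18717/872) + √1788670) = √(-21659748807/1064979704 + √1788670)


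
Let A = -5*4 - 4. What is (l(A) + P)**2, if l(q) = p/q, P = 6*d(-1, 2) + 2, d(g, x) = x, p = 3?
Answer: 12321/64 ≈ 192.52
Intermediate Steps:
A = -24 (A = -20 - 4 = -24)
P = 14 (P = 6*2 + 2 = 12 + 2 = 14)
l(q) = 3/q
(l(A) + P)**2 = (3/(-24) + 14)**2 = (3*(-1/24) + 14)**2 = (-1/8 + 14)**2 = (111/8)**2 = 12321/64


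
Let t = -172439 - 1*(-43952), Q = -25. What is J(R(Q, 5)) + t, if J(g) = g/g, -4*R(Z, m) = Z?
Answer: -128486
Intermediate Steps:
R(Z, m) = -Z/4
J(g) = 1
t = -128487 (t = -172439 + 43952 = -128487)
J(R(Q, 5)) + t = 1 - 128487 = -128486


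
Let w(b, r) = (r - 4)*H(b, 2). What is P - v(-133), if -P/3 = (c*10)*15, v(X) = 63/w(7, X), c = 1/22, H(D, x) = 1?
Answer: -30132/1507 ≈ -19.995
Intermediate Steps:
c = 1/22 ≈ 0.045455
w(b, r) = -4 + r (w(b, r) = (r - 4)*1 = (-4 + r)*1 = -4 + r)
v(X) = 63/(-4 + X)
P = -225/11 (P = -3*(1/22)*10*15 = -15*15/11 = -3*75/11 = -225/11 ≈ -20.455)
P - v(-133) = -225/11 - 63/(-4 - 133) = -225/11 - 63/(-137) = -225/11 - 63*(-1)/137 = -225/11 - 1*(-63/137) = -225/11 + 63/137 = -30132/1507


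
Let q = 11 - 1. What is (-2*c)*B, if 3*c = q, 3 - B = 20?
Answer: 340/3 ≈ 113.33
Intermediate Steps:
B = -17 (B = 3 - 1*20 = 3 - 20 = -17)
q = 10
c = 10/3 (c = (1/3)*10 = 10/3 ≈ 3.3333)
(-2*c)*B = -2*10/3*(-17) = -20/3*(-17) = 340/3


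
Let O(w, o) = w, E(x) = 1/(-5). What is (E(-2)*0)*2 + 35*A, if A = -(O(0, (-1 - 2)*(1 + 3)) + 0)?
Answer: 0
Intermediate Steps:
E(x) = -⅕
A = 0 (A = -(0 + 0) = -1*0 = 0)
(E(-2)*0)*2 + 35*A = -⅕*0*2 + 35*0 = 0*2 + 0 = 0 + 0 = 0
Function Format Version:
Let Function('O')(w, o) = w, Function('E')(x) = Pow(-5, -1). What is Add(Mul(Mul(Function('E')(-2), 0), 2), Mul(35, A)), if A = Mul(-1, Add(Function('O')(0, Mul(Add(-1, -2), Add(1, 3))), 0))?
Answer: 0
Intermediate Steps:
Function('E')(x) = Rational(-1, 5)
A = 0 (A = Mul(-1, Add(0, 0)) = Mul(-1, 0) = 0)
Add(Mul(Mul(Function('E')(-2), 0), 2), Mul(35, A)) = Add(Mul(Mul(Rational(-1, 5), 0), 2), Mul(35, 0)) = Add(Mul(0, 2), 0) = Add(0, 0) = 0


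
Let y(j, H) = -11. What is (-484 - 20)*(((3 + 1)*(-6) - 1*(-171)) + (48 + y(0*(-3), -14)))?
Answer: -92736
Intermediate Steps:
(-484 - 20)*(((3 + 1)*(-6) - 1*(-171)) + (48 + y(0*(-3), -14))) = (-484 - 20)*(((3 + 1)*(-6) - 1*(-171)) + (48 - 11)) = -504*((4*(-6) + 171) + 37) = -504*((-24 + 171) + 37) = -504*(147 + 37) = -504*184 = -92736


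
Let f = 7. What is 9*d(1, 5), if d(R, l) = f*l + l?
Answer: 360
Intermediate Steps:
d(R, l) = 8*l (d(R, l) = 7*l + l = 8*l)
9*d(1, 5) = 9*(8*5) = 9*40 = 360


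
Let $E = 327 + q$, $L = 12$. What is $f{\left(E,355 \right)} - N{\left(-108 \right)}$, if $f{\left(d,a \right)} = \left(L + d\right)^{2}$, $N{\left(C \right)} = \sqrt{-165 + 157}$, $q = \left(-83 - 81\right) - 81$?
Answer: $8836 - 2 i \sqrt{2} \approx 8836.0 - 2.8284 i$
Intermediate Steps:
$q = -245$ ($q = -164 - 81 = -245$)
$N{\left(C \right)} = 2 i \sqrt{2}$ ($N{\left(C \right)} = \sqrt{-8} = 2 i \sqrt{2}$)
$E = 82$ ($E = 327 - 245 = 82$)
$f{\left(d,a \right)} = \left(12 + d\right)^{2}$
$f{\left(E,355 \right)} - N{\left(-108 \right)} = \left(12 + 82\right)^{2} - 2 i \sqrt{2} = 94^{2} - 2 i \sqrt{2} = 8836 - 2 i \sqrt{2}$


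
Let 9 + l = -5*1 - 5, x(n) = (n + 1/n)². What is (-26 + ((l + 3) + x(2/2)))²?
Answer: 1444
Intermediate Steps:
l = -19 (l = -9 + (-5*1 - 5) = -9 + (-5 - 5) = -9 - 10 = -19)
(-26 + ((l + 3) + x(2/2)))² = (-26 + ((-19 + 3) + (1 + (2/2)²)²/(2/2)²))² = (-26 + (-16 + (1 + (2*(½))²)²/(2*(½))²))² = (-26 + (-16 + (1 + 1²)²/1²))² = (-26 + (-16 + 1*(1 + 1)²))² = (-26 + (-16 + 1*2²))² = (-26 + (-16 + 1*4))² = (-26 + (-16 + 4))² = (-26 - 12)² = (-38)² = 1444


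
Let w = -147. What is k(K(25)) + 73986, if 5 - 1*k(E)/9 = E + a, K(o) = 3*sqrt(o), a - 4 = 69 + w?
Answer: 74562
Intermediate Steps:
a = -74 (a = 4 + (69 - 147) = 4 - 78 = -74)
k(E) = 711 - 9*E (k(E) = 45 - 9*(E - 74) = 45 - 9*(-74 + E) = 45 + (666 - 9*E) = 711 - 9*E)
k(K(25)) + 73986 = (711 - 27*sqrt(25)) + 73986 = (711 - 27*5) + 73986 = (711 - 9*15) + 73986 = (711 - 135) + 73986 = 576 + 73986 = 74562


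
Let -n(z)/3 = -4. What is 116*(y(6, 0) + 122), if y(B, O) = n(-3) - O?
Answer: 15544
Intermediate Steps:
n(z) = 12 (n(z) = -3*(-4) = 12)
y(B, O) = 12 - O
116*(y(6, 0) + 122) = 116*((12 - 1*0) + 122) = 116*((12 + 0) + 122) = 116*(12 + 122) = 116*134 = 15544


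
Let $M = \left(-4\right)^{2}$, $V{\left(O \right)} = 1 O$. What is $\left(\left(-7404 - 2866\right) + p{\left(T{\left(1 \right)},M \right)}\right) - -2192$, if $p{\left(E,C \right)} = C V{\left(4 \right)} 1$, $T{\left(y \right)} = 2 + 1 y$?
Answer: $-8014$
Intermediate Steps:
$V{\left(O \right)} = O$
$M = 16$
$T{\left(y \right)} = 2 + y$
$p{\left(E,C \right)} = 4 C$ ($p{\left(E,C \right)} = C 4 \cdot 1 = 4 C 1 = 4 C$)
$\left(\left(-7404 - 2866\right) + p{\left(T{\left(1 \right)},M \right)}\right) - -2192 = \left(\left(-7404 - 2866\right) + 4 \cdot 16\right) - -2192 = \left(-10270 + 64\right) + 2192 = -10206 + 2192 = -8014$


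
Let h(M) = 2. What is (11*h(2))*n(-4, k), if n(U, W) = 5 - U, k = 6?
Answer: 198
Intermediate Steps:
(11*h(2))*n(-4, k) = (11*2)*(5 - 1*(-4)) = 22*(5 + 4) = 22*9 = 198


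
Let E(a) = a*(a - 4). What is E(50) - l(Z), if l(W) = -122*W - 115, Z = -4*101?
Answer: -46873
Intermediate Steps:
Z = -404
l(W) = -115 - 122*W
E(a) = a*(-4 + a)
E(50) - l(Z) = 50*(-4 + 50) - (-115 - 122*(-404)) = 50*46 - (-115 + 49288) = 2300 - 1*49173 = 2300 - 49173 = -46873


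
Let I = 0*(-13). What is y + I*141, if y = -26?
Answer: -26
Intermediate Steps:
I = 0
y + I*141 = -26 + 0*141 = -26 + 0 = -26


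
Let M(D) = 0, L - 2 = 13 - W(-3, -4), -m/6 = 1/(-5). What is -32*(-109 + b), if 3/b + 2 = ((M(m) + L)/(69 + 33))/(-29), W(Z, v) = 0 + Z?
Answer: 3496960/989 ≈ 3535.9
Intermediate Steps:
W(Z, v) = Z
m = 6/5 (m = -6/(-5) = -6*(-1/5) = 6/5 ≈ 1.2000)
L = 18 (L = 2 + (13 - 1*(-3)) = 2 + (13 + 3) = 2 + 16 = 18)
b = -1479/989 (b = 3/(-2 + ((0 + 18)/(69 + 33))/(-29)) = 3/(-2 + (18/102)*(-1/29)) = 3/(-2 + (18*(1/102))*(-1/29)) = 3/(-2 + (3/17)*(-1/29)) = 3/(-2 - 3/493) = 3/(-989/493) = 3*(-493/989) = -1479/989 ≈ -1.4954)
-32*(-109 + b) = -32*(-109 - 1479/989) = -32*(-109280/989) = 3496960/989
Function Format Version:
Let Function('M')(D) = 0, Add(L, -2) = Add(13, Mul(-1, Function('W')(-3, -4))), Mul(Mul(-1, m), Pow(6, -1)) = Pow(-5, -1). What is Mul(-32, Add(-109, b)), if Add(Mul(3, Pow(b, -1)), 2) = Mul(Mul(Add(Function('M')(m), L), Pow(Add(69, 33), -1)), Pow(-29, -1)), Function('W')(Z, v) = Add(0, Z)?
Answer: Rational(3496960, 989) ≈ 3535.9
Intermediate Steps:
Function('W')(Z, v) = Z
m = Rational(6, 5) (m = Mul(-6, Pow(-5, -1)) = Mul(-6, Rational(-1, 5)) = Rational(6, 5) ≈ 1.2000)
L = 18 (L = Add(2, Add(13, Mul(-1, -3))) = Add(2, Add(13, 3)) = Add(2, 16) = 18)
b = Rational(-1479, 989) (b = Mul(3, Pow(Add(-2, Mul(Mul(Add(0, 18), Pow(Add(69, 33), -1)), Pow(-29, -1))), -1)) = Mul(3, Pow(Add(-2, Mul(Mul(18, Pow(102, -1)), Rational(-1, 29))), -1)) = Mul(3, Pow(Add(-2, Mul(Mul(18, Rational(1, 102)), Rational(-1, 29))), -1)) = Mul(3, Pow(Add(-2, Mul(Rational(3, 17), Rational(-1, 29))), -1)) = Mul(3, Pow(Add(-2, Rational(-3, 493)), -1)) = Mul(3, Pow(Rational(-989, 493), -1)) = Mul(3, Rational(-493, 989)) = Rational(-1479, 989) ≈ -1.4954)
Mul(-32, Add(-109, b)) = Mul(-32, Add(-109, Rational(-1479, 989))) = Mul(-32, Rational(-109280, 989)) = Rational(3496960, 989)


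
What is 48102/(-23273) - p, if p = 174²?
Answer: -704661450/23273 ≈ -30278.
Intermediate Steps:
p = 30276
48102/(-23273) - p = 48102/(-23273) - 1*30276 = 48102*(-1/23273) - 30276 = -48102/23273 - 30276 = -704661450/23273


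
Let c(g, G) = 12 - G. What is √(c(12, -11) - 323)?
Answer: 10*I*√3 ≈ 17.32*I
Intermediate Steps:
√(c(12, -11) - 323) = √((12 - 1*(-11)) - 323) = √((12 + 11) - 323) = √(23 - 323) = √(-300) = 10*I*√3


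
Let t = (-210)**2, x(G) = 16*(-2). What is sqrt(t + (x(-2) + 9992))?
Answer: 2*sqrt(13515) ≈ 232.51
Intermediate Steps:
x(G) = -32
t = 44100
sqrt(t + (x(-2) + 9992)) = sqrt(44100 + (-32 + 9992)) = sqrt(44100 + 9960) = sqrt(54060) = 2*sqrt(13515)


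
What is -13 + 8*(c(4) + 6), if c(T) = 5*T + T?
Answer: 227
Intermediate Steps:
c(T) = 6*T
-13 + 8*(c(4) + 6) = -13 + 8*(6*4 + 6) = -13 + 8*(24 + 6) = -13 + 8*30 = -13 + 240 = 227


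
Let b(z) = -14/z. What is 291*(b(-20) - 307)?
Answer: -891333/10 ≈ -89133.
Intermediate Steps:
291*(b(-20) - 307) = 291*(-14/(-20) - 307) = 291*(-14*(-1/20) - 307) = 291*(7/10 - 307) = 291*(-3063/10) = -891333/10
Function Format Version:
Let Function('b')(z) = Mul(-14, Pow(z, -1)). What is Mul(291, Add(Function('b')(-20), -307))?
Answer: Rational(-891333, 10) ≈ -89133.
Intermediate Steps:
Mul(291, Add(Function('b')(-20), -307)) = Mul(291, Add(Mul(-14, Pow(-20, -1)), -307)) = Mul(291, Add(Mul(-14, Rational(-1, 20)), -307)) = Mul(291, Add(Rational(7, 10), -307)) = Mul(291, Rational(-3063, 10)) = Rational(-891333, 10)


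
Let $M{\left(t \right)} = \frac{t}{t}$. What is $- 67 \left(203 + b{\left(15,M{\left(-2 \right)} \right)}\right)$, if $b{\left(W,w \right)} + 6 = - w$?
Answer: $-13132$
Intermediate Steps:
$M{\left(t \right)} = 1$
$b{\left(W,w \right)} = -6 - w$
$- 67 \left(203 + b{\left(15,M{\left(-2 \right)} \right)}\right) = - 67 \left(203 - 7\right) = \left(-67\right) 196 = -13132$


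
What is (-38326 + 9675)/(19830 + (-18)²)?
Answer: -28651/20154 ≈ -1.4216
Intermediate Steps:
(-38326 + 9675)/(19830 + (-18)²) = -28651/(19830 + 324) = -28651/20154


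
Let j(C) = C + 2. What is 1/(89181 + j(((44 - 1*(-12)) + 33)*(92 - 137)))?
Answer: 1/85178 ≈ 1.1740e-5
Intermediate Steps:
j(C) = 2 + C
1/(89181 + j(((44 - 1*(-12)) + 33)*(92 - 137))) = 1/(89181 + (2 + ((44 - 1*(-12)) + 33)*(92 - 137))) = 1/(89181 + (2 + ((44 + 12) + 33)*(-45))) = 1/(89181 + (2 + (56 + 33)*(-45))) = 1/(89181 + (2 + 89*(-45))) = 1/(89181 + (2 - 4005)) = 1/(89181 - 4003) = 1/85178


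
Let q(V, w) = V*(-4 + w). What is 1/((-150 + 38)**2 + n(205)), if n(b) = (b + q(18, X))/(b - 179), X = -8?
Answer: 26/326133 ≈ 7.9722e-5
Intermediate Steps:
n(b) = (-216 + b)/(-179 + b) (n(b) = (b + 18*(-4 - 8))/(b - 179) = (b + 18*(-12))/(-179 + b) = (b - 216)/(-179 + b) = (-216 + b)/(-179 + b))
1/((-150 + 38)**2 + n(205)) = 1/((-150 + 38)**2 + (-216 + 205)/(-179 + 205)) = 1/((-112)**2 - 11/26) = 1/(12544 + (1/26)*(-11)) = 1/(12544 - 11/26) = 1/(326133/26) = 26/326133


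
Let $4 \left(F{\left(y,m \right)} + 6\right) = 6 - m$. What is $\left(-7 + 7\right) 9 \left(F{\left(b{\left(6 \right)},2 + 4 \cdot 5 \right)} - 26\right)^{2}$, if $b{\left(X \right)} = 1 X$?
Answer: $0$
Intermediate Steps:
$b{\left(X \right)} = X$
$F{\left(y,m \right)} = - \frac{9}{2} - \frac{m}{4}$ ($F{\left(y,m \right)} = -6 + \frac{6 - m}{4} = -6 - \left(- \frac{3}{2} + \frac{m}{4}\right) = - \frac{9}{2} - \frac{m}{4}$)
$\left(-7 + 7\right) 9 \left(F{\left(b{\left(6 \right)},2 + 4 \cdot 5 \right)} - 26\right)^{2} = \left(-7 + 7\right) 9 \left(\left(- \frac{9}{2} - \frac{2 + 4 \cdot 5}{4}\right) - 26\right)^{2} = 0 \cdot 9 \left(\left(- \frac{9}{2} - \frac{2 + 20}{4}\right) - 26\right)^{2} = 0 \left(\left(- \frac{9}{2} - \frac{11}{2}\right) - 26\right)^{2} = 0 \left(-10 - 26\right)^{2} = 0 \left(-36\right)^{2} = 0 \cdot 1296 = 0$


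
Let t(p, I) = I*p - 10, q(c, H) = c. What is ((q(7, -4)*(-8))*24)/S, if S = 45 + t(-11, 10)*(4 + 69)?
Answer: 64/415 ≈ 0.15422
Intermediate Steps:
t(p, I) = -10 + I*p
S = -8715 (S = 45 + (-10 + 10*(-11))*(4 + 69) = 45 + (-10 - 110)*73 = 45 - 120*73 = 45 - 8760 = -8715)
((q(7, -4)*(-8))*24)/S = ((7*(-8))*24)/(-8715) = -56*24*(-1/8715) = -1344*(-1/8715) = 64/415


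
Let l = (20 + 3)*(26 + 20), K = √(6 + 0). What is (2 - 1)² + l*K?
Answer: 1 + 1058*√6 ≈ 2592.6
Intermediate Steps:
K = √6 ≈ 2.4495
l = 1058 (l = 23*46 = 1058)
(2 - 1)² + l*K = (2 - 1)² + 1058*√6 = 1² + 1058*√6 = 1 + 1058*√6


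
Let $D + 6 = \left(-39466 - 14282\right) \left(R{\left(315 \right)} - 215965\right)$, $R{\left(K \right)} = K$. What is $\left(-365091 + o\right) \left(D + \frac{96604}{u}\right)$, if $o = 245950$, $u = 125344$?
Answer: $- \frac{43272956717193691235}{31336} \approx -1.3809 \cdot 10^{15}$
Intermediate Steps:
$D = 11590756194$ ($D = -6 + \left(-39466 - 14282\right) \left(315 - 215965\right) = -6 - -11590756200 = -6 + 11590756200 = 11590756194$)
$\left(-365091 + o\right) \left(D + \frac{96604}{u}\right) = \left(-365091 + 245950\right) \left(11590756194 + \frac{96604}{125344}\right) = - 119141 \left(11590756194 + 96604 \cdot \frac{1}{125344}\right) = - 119141 \left(11590756194 + \frac{24151}{31336}\right) = \left(-119141\right) \frac{363207936119335}{31336} = - \frac{43272956717193691235}{31336}$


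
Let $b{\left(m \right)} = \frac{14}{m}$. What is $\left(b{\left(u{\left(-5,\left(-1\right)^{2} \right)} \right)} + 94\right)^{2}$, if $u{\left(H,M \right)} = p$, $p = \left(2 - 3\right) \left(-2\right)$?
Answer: $10201$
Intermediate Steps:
$p = 2$ ($p = \left(-1\right) \left(-2\right) = 2$)
$u{\left(H,M \right)} = 2$
$\left(b{\left(u{\left(-5,\left(-1\right)^{2} \right)} \right)} + 94\right)^{2} = \left(\frac{14}{2} + 94\right)^{2} = \left(14 \cdot \frac{1}{2} + 94\right)^{2} = \left(7 + 94\right)^{2} = 101^{2} = 10201$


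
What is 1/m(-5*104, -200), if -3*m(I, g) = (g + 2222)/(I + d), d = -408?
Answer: 464/337 ≈ 1.3769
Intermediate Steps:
m(I, g) = -(2222 + g)/(3*(-408 + I)) (m(I, g) = -(g + 2222)/(3*(I - 408)) = -(2222 + g)/(3*(-408 + I)))
1/m(-5*104, -200) = 1/((-2222 - 1*(-200))/(3*(-408 - 5*104))) = 1/((-2222 + 200)/(3*(-408 - 520))) = 1/((⅓)*(-2022)/(-928)) = 1/((⅓)*(-1/928)*(-2022)) = 1/(337/464) = 464/337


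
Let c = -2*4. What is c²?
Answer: 64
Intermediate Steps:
c = -8
c² = (-8)² = 64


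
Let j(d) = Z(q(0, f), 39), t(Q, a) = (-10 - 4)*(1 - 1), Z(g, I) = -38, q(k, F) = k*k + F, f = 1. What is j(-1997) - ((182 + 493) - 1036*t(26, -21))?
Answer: -713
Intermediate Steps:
q(k, F) = F + k² (q(k, F) = k² + F = F + k²)
t(Q, a) = 0 (t(Q, a) = -14*0 = 0)
j(d) = -38
j(-1997) - ((182 + 493) - 1036*t(26, -21)) = -38 - ((182 + 493) - 1036*0) = -38 - (675 + 0) = -38 - 1*675 = -38 - 675 = -713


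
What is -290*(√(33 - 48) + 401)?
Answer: -116290 - 290*I*√15 ≈ -1.1629e+5 - 1123.2*I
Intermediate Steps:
-290*(√(33 - 48) + 401) = -290*(√(-15) + 401) = -290*(I*√15 + 401) = -290*(401 + I*√15) = -116290 - 290*I*√15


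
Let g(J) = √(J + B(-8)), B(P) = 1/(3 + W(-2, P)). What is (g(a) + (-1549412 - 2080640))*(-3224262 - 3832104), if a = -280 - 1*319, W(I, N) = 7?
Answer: 25614975511032 - 3528183*I*√59890/5 ≈ 2.5615e+13 - 1.7269e+8*I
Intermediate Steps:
a = -599 (a = -280 - 319 = -599)
B(P) = ⅒ (B(P) = 1/(3 + 7) = 1/10 = ⅒)
g(J) = √(⅒ + J) (g(J) = √(J + ⅒) = √(⅒ + J))
(g(a) + (-1549412 - 2080640))*(-3224262 - 3832104) = (√(10 + 100*(-599))/10 + (-1549412 - 2080640))*(-3224262 - 3832104) = (√(10 - 59900)/10 - 3630052)*(-7056366) = (√(-59890)/10 - 3630052)*(-7056366) = ((I*√59890)/10 - 3630052)*(-7056366) = (I*√59890/10 - 3630052)*(-7056366) = (-3630052 + I*√59890/10)*(-7056366) = 25614975511032 - 3528183*I*√59890/5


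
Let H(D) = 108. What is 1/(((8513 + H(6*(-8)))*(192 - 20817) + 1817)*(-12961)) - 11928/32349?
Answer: -9162881090549505/24849936317784604 ≈ -0.36873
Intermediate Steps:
1/(((8513 + H(6*(-8)))*(192 - 20817) + 1817)*(-12961)) - 11928/32349 = 1/(((8513 + 108)*(192 - 20817) + 1817)*(-12961)) - 11928/32349 = -1/12961/(8621*(-20625) + 1817) - 11928*1/32349 = -1/12961/(-177808125 + 1817) - 3976/10783 = -1/12961/(-177806308) - 3976/10783 = -1/177806308*(-1/12961) - 3976/10783 = 1/2304547557988 - 3976/10783 = -9162881090549505/24849936317784604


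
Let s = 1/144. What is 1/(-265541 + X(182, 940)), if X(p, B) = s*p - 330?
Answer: -72/19142621 ≈ -3.7612e-6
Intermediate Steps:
s = 1/144 ≈ 0.0069444
X(p, B) = -330 + p/144 (X(p, B) = p/144 - 330 = -330 + p/144)
1/(-265541 + X(182, 940)) = 1/(-265541 + (-330 + (1/144)*182)) = 1/(-265541 + (-330 + 91/72)) = 1/(-265541 - 23669/72) = 1/(-19142621/72) = -72/19142621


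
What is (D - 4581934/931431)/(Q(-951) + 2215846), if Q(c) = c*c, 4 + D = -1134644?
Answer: -1056850903222/2906294783457 ≈ -0.36364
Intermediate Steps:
D = -1134648 (D = -4 - 1134644 = -1134648)
Q(c) = c**2
(D - 4581934/931431)/(Q(-951) + 2215846) = (-1134648 - 4581934/931431)/((-951)**2 + 2215846) = (-1134648 - 4581934*1/931431)/(904401 + 2215846) = (-1134648 - 4581934/931431)/3120247 = -1056850903222/931431*1/3120247 = -1056850903222/2906294783457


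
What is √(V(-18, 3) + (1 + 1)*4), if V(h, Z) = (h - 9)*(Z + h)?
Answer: √413 ≈ 20.322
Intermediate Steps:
V(h, Z) = (-9 + h)*(Z + h)
√(V(-18, 3) + (1 + 1)*4) = √(((-18)² - 9*3 - 9*(-18) + 3*(-18)) + (1 + 1)*4) = √((324 - 27 + 162 - 54) + 2*4) = √(405 + 8) = √413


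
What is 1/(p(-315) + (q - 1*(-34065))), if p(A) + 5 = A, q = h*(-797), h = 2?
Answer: 1/32151 ≈ 3.1103e-5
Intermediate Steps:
q = -1594 (q = 2*(-797) = -1594)
p(A) = -5 + A
1/(p(-315) + (q - 1*(-34065))) = 1/((-5 - 315) + (-1594 - 1*(-34065))) = 1/(-320 + (-1594 + 34065)) = 1/(-320 + 32471) = 1/32151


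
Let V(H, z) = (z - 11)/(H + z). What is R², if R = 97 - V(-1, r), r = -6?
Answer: 438244/49 ≈ 8943.8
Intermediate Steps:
V(H, z) = (-11 + z)/(H + z)
R = 662/7 (R = 97 - (-11 - 6)/(-1 - 6) = 97 - (-17)/(-7) = 97 - (-1)*(-17)/7 = 97 - 1*17/7 = 97 - 17/7 = 662/7 ≈ 94.571)
R² = (662/7)² = 438244/49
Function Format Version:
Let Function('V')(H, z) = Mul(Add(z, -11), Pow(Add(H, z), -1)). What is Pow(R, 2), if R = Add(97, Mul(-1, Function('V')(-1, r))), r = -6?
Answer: Rational(438244, 49) ≈ 8943.8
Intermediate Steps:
Function('V')(H, z) = Mul(Pow(Add(H, z), -1), Add(-11, z)) (Function('V')(H, z) = Mul(Add(-11, z), Pow(Add(H, z), -1)) = Mul(Pow(Add(H, z), -1), Add(-11, z)))
R = Rational(662, 7) (R = Add(97, Mul(-1, Mul(Pow(Add(-1, -6), -1), Add(-11, -6)))) = Add(97, Mul(-1, Mul(Pow(-7, -1), -17))) = Add(97, Mul(-1, Mul(Rational(-1, 7), -17))) = Add(97, Mul(-1, Rational(17, 7))) = Add(97, Rational(-17, 7)) = Rational(662, 7) ≈ 94.571)
Pow(R, 2) = Pow(Rational(662, 7), 2) = Rational(438244, 49)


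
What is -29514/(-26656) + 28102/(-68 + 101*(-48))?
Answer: -75499511/16380112 ≈ -4.6092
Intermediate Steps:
-29514/(-26656) + 28102/(-68 + 101*(-48)) = -29514*(-1/26656) + 28102/(-68 - 4848) = 14757/13328 + 28102/(-4916) = 14757/13328 + 28102*(-1/4916) = 14757/13328 - 14051/2458 = -75499511/16380112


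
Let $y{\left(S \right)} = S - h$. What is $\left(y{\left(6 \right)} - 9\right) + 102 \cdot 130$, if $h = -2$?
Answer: $13259$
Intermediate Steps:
$y{\left(S \right)} = 2 + S$ ($y{\left(S \right)} = S - -2 = S + 2 = 2 + S$)
$\left(y{\left(6 \right)} - 9\right) + 102 \cdot 130 = \left(\left(2 + 6\right) - 9\right) + 102 \cdot 130 = \left(8 - 9\right) + 13260 = -1 + 13260 = 13259$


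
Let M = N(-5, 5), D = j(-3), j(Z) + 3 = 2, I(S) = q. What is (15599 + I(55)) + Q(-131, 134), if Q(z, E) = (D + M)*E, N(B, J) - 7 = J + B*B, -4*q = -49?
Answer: 81741/4 ≈ 20435.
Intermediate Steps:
q = 49/4 (q = -1/4*(-49) = 49/4 ≈ 12.250)
I(S) = 49/4
N(B, J) = 7 + J + B**2 (N(B, J) = 7 + (J + B*B) = 7 + (J + B**2) = 7 + J + B**2)
j(Z) = -1 (j(Z) = -3 + 2 = -1)
D = -1
M = 37 (M = 7 + 5 + (-5)**2 = 7 + 5 + 25 = 37)
Q(z, E) = 36*E (Q(z, E) = (-1 + 37)*E = 36*E)
(15599 + I(55)) + Q(-131, 134) = (15599 + 49/4) + 36*134 = 62445/4 + 4824 = 81741/4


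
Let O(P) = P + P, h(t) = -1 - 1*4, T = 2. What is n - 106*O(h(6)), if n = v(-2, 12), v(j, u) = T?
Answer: 1062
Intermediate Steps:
v(j, u) = 2
h(t) = -5 (h(t) = -1 - 4 = -5)
O(P) = 2*P
n = 2
n - 106*O(h(6)) = 2 - 212*(-5) = 2 - 106*(-10) = 2 + 1060 = 1062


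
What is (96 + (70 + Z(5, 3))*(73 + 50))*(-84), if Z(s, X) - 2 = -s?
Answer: -700308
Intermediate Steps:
Z(s, X) = 2 - s
(96 + (70 + Z(5, 3))*(73 + 50))*(-84) = (96 + (70 + (2 - 1*5))*(73 + 50))*(-84) = (96 + (70 + (2 - 5))*123)*(-84) = (96 + (70 - 3)*123)*(-84) = (96 + 67*123)*(-84) = (96 + 8241)*(-84) = 8337*(-84) = -700308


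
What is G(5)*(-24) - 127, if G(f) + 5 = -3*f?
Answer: 353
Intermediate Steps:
G(f) = -5 - 3*f
G(5)*(-24) - 127 = (-5 - 3*5)*(-24) - 127 = (-5 - 15)*(-24) - 127 = -20*(-24) - 127 = 480 - 127 = 353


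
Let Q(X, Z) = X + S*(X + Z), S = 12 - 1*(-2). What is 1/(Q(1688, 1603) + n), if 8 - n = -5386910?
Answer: 1/5434680 ≈ 1.8400e-7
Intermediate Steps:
n = 5386918 (n = 8 - 1*(-5386910) = 8 + 5386910 = 5386918)
S = 14 (S = 12 + 2 = 14)
Q(X, Z) = 14*Z + 15*X (Q(X, Z) = X + 14*(X + Z) = X + (14*X + 14*Z) = 14*Z + 15*X)
1/(Q(1688, 1603) + n) = 1/((14*1603 + 15*1688) + 5386918) = 1/((22442 + 25320) + 5386918) = 1/(47762 + 5386918) = 1/5434680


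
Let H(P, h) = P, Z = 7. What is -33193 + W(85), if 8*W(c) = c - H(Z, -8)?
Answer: -132733/4 ≈ -33183.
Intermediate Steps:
W(c) = -7/8 + c/8 (W(c) = (c - 1*7)/8 = (c - 7)/8 = (-7 + c)/8 = -7/8 + c/8)
-33193 + W(85) = -33193 + (-7/8 + (⅛)*85) = -33193 + (-7/8 + 85/8) = -33193 + 39/4 = -132733/4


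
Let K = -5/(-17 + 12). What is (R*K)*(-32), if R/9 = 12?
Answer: -3456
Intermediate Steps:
R = 108 (R = 9*12 = 108)
K = 1 (K = -5/(-5) = -5*(-1/5) = 1)
(R*K)*(-32) = (108*1)*(-32) = 108*(-32) = -3456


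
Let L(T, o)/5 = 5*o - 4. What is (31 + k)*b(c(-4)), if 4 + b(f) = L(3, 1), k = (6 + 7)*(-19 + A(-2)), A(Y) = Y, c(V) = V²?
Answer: -242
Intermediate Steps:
L(T, o) = -20 + 25*o (L(T, o) = 5*(5*o - 4) = 5*(-4 + 5*o) = -20 + 25*o)
k = -273 (k = (6 + 7)*(-19 - 2) = 13*(-21) = -273)
b(f) = 1 (b(f) = -4 + (-20 + 25*1) = -4 + (-20 + 25) = -4 + 5 = 1)
(31 + k)*b(c(-4)) = (31 - 273)*1 = -242*1 = -242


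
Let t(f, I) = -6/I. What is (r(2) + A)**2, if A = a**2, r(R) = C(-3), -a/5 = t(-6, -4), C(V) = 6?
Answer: 62001/16 ≈ 3875.1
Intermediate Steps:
a = -15/2 (a = -(-30)/(-4) = -(-30)*(-1)/4 = -5*3/2 = -15/2 ≈ -7.5000)
r(R) = 6
A = 225/4 (A = (-15/2)**2 = 225/4 ≈ 56.250)
(r(2) + A)**2 = (6 + 225/4)**2 = (249/4)**2 = 62001/16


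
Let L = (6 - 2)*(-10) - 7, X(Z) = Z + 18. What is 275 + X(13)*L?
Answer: -1182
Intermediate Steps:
X(Z) = 18 + Z
L = -47 (L = 4*(-10) - 7 = -40 - 7 = -47)
275 + X(13)*L = 275 + (18 + 13)*(-47) = 275 + 31*(-47) = 275 - 1457 = -1182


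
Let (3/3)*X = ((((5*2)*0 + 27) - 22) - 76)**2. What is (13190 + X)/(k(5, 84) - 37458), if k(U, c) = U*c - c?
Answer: -6077/12374 ≈ -0.49111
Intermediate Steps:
k(U, c) = -c + U*c
X = 5041 (X = ((((5*2)*0 + 27) - 22) - 76)**2 = (((10*0 + 27) - 22) - 76)**2 = (((0 + 27) - 22) - 76)**2 = ((27 - 22) - 76)**2 = (5 - 76)**2 = (-71)**2 = 5041)
(13190 + X)/(k(5, 84) - 37458) = (13190 + 5041)/(84*(-1 + 5) - 37458) = 18231/(84*4 - 37458) = 18231/(336 - 37458) = 18231/(-37122) = 18231*(-1/37122) = -6077/12374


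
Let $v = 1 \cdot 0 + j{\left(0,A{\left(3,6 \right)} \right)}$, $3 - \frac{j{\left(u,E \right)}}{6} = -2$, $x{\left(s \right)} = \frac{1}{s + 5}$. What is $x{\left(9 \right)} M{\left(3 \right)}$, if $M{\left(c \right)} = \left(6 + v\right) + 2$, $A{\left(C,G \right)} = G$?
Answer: $\frac{19}{7} \approx 2.7143$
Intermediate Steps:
$x{\left(s \right)} = \frac{1}{5 + s}$
$j{\left(u,E \right)} = 30$ ($j{\left(u,E \right)} = 18 - -12 = 18 + 12 = 30$)
$v = 30$ ($v = 1 \cdot 0 + 30 = 0 + 30 = 30$)
$M{\left(c \right)} = 38$ ($M{\left(c \right)} = \left(6 + 30\right) + 2 = 36 + 2 = 38$)
$x{\left(9 \right)} M{\left(3 \right)} = \frac{1}{5 + 9} \cdot 38 = \frac{1}{14} \cdot 38 = \frac{19}{7}$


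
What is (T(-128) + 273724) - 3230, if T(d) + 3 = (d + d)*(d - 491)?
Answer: 428955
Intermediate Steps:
T(d) = -3 + 2*d*(-491 + d) (T(d) = -3 + (d + d)*(d - 491) = -3 + (2*d)*(-491 + d) = -3 + 2*d*(-491 + d))
(T(-128) + 273724) - 3230 = ((-3 - 982*(-128) + 2*(-128)²) + 273724) - 3230 = ((-3 + 125696 + 2*16384) + 273724) - 3230 = ((-3 + 125696 + 32768) + 273724) - 3230 = (158461 + 273724) - 3230 = 432185 - 3230 = 428955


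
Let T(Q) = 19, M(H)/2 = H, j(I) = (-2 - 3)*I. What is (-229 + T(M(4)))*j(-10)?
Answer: -10500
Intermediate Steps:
j(I) = -5*I
M(H) = 2*H
(-229 + T(M(4)))*j(-10) = (-229 + 19)*(-5*(-10)) = -210*50 = -10500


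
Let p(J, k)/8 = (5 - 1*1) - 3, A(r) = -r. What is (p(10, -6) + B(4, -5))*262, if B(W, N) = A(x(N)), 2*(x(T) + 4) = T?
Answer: 3799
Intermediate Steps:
x(T) = -4 + T/2
B(W, N) = 4 - N/2 (B(W, N) = -(-4 + N/2) = 4 - N/2)
p(J, k) = 8 (p(J, k) = 8*((5 - 1*1) - 3) = 8*((5 - 1) - 3) = 8*(4 - 3) = 8*1 = 8)
(p(10, -6) + B(4, -5))*262 = (8 + (4 - 1/2*(-5)))*262 = (8 + (4 + 5/2))*262 = (8 + 13/2)*262 = (29/2)*262 = 3799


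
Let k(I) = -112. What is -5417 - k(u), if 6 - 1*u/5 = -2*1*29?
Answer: -5305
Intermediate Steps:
u = 320 (u = 30 - 5*(-2*1)*29 = 30 - (-10)*29 = 30 - 5*(-58) = 30 + 290 = 320)
-5417 - k(u) = -5417 - 1*(-112) = -5417 + 112 = -5305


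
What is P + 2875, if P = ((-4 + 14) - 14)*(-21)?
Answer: 2959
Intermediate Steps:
P = 84 (P = (10 - 14)*(-21) = -4*(-21) = 84)
P + 2875 = 84 + 2875 = 2959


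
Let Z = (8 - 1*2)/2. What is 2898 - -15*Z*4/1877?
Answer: 5439726/1877 ≈ 2898.1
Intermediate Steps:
Z = 3 (Z = (8 - 2)*(1/2) = 6*(1/2) = 3)
2898 - -15*Z*4/1877 = 2898 - -15*3*4/1877 = 2898 - (-45*4)/1877 = 2898 - (-180)/1877 = 2898 - 1*(-180/1877) = 2898 + 180/1877 = 5439726/1877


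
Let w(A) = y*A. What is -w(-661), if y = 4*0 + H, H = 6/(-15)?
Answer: -1322/5 ≈ -264.40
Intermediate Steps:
H = -2/5 (H = 6*(-1/15) = -2/5 ≈ -0.40000)
y = -2/5 (y = 4*0 - 2/5 = 0 - 2/5 = -2/5 ≈ -0.40000)
w(A) = -2*A/5
-w(-661) = -(-2)*(-661)/5 = -1*1322/5 = -1322/5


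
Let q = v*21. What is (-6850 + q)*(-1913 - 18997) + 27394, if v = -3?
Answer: 144578224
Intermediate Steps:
q = -63 (q = -3*21 = -63)
(-6850 + q)*(-1913 - 18997) + 27394 = (-6850 - 63)*(-1913 - 18997) + 27394 = -6913*(-20910) + 27394 = 144550830 + 27394 = 144578224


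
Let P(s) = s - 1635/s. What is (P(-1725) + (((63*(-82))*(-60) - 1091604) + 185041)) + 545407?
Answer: -6085806/115 ≈ -52920.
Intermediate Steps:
(P(-1725) + (((63*(-82))*(-60) - 1091604) + 185041)) + 545407 = ((-1725 - 1635/(-1725)) + (((63*(-82))*(-60) - 1091604) + 185041)) + 545407 = ((-1725 - 1635*(-1/1725)) + ((-5166*(-60) - 1091604) + 185041)) + 545407 = ((-1725 + 109/115) + ((309960 - 1091604) + 185041)) + 545407 = (-198266/115 + (-781644 + 185041)) + 545407 = (-198266/115 - 596603) + 545407 = -68807611/115 + 545407 = -6085806/115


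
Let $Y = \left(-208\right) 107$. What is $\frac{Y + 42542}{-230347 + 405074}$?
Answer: $\frac{2898}{24961} \approx 0.1161$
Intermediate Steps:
$Y = -22256$
$\frac{Y + 42542}{-230347 + 405074} = \frac{-22256 + 42542}{-230347 + 405074} = \frac{20286}{174727} = 20286 \cdot \frac{1}{174727} = \frac{2898}{24961}$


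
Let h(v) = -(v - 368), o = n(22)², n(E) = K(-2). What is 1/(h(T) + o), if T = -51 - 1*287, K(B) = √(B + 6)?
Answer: 1/710 ≈ 0.0014085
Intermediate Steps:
K(B) = √(6 + B)
T = -338 (T = -51 - 287 = -338)
n(E) = 2 (n(E) = √(6 - 2) = √4 = 2)
o = 4 (o = 2² = 4)
h(v) = 368 - v (h(v) = -(-368 + v) = 368 - v)
1/(h(T) + o) = 1/((368 - 1*(-338)) + 4) = 1/((368 + 338) + 4) = 1/(706 + 4) = 1/710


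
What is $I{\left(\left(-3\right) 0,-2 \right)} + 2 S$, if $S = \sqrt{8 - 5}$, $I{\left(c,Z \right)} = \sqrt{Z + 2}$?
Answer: $2 \sqrt{3} \approx 3.4641$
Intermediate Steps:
$I{\left(c,Z \right)} = \sqrt{2 + Z}$
$S = \sqrt{3} \approx 1.732$
$I{\left(\left(-3\right) 0,-2 \right)} + 2 S = \sqrt{2 - 2} + 2 \sqrt{3} = \sqrt{0} + 2 \sqrt{3} = 0 + 2 \sqrt{3} = 2 \sqrt{3}$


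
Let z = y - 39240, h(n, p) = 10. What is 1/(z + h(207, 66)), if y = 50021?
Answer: 1/10791 ≈ 9.2670e-5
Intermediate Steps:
z = 10781 (z = 50021 - 39240 = 10781)
1/(z + h(207, 66)) = 1/(10781 + 10) = 1/10791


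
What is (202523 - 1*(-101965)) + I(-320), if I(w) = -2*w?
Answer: 305128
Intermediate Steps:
(202523 - 1*(-101965)) + I(-320) = (202523 - 1*(-101965)) - 2*(-320) = (202523 + 101965) + 640 = 304488 + 640 = 305128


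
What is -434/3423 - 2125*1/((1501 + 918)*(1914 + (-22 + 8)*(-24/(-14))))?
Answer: -18966503/149044266 ≈ -0.12725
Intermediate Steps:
-434/3423 - 2125*1/((1501 + 918)*(1914 + (-22 + 8)*(-24/(-14)))) = -434*1/3423 - 2125*1/(2419*(1914 - (-336)*(-1)/14)) = -62/489 - 2125*1/(2419*(1914 - 14*12/7)) = -62/489 - 2125*1/(2419*(1914 - 24)) = -62/489 - 2125/(2419*1890) = -62/489 - 2125/4571910 = -62/489 - 2125*1/4571910 = -62/489 - 425/914382 = -18966503/149044266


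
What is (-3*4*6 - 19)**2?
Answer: 8281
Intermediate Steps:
(-3*4*6 - 19)**2 = (-12*6 - 19)**2 = (-72 - 19)**2 = (-91)**2 = 8281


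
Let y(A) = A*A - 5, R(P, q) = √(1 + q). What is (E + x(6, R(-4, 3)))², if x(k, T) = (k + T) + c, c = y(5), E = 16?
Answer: 1936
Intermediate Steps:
y(A) = -5 + A² (y(A) = A² - 5 = -5 + A²)
c = 20 (c = -5 + 5² = -5 + 25 = 20)
x(k, T) = 20 + T + k (x(k, T) = (k + T) + 20 = (T + k) + 20 = 20 + T + k)
(E + x(6, R(-4, 3)))² = (16 + (20 + √(1 + 3) + 6))² = (16 + (20 + √4 + 6))² = (16 + (20 + 2 + 6))² = (16 + 28)² = 44² = 1936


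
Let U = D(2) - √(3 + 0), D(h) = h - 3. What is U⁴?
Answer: 28 + 16*√3 ≈ 55.713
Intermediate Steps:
D(h) = -3 + h
U = -1 - √3 (U = (-3 + 2) - √(3 + 0) = -1 - √3 ≈ -2.7321)
U⁴ = (-1 - √3)⁴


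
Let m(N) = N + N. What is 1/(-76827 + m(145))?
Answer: -1/76537 ≈ -1.3066e-5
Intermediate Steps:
m(N) = 2*N
1/(-76827 + m(145)) = 1/(-76827 + 2*145) = 1/(-76827 + 290) = 1/(-76537) = -1/76537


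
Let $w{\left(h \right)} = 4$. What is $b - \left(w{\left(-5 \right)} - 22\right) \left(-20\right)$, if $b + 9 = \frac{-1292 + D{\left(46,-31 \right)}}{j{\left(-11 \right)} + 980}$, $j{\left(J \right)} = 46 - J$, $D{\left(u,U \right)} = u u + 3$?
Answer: $- \frac{381826}{1037} \approx -368.2$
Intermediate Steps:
$D{\left(u,U \right)} = 3 + u^{2}$ ($D{\left(u,U \right)} = u^{2} + 3 = 3 + u^{2}$)
$b = - \frac{8506}{1037}$ ($b = -9 + \frac{-1292 + \left(3 + 46^{2}\right)}{\left(46 - -11\right) + 980} = -9 + \frac{-1292 + \left(3 + 2116\right)}{\left(46 + 11\right) + 980} = -9 + \frac{-1292 + 2119}{57 + 980} = -9 + \frac{827}{1037} = - \frac{8506}{1037} \approx -8.2025$)
$b - \left(w{\left(-5 \right)} - 22\right) \left(-20\right) = - \frac{8506}{1037} - \left(4 - 22\right) \left(-20\right) = - \frac{8506}{1037} - \left(-18\right) \left(-20\right) = - \frac{8506}{1037} - 360 = - \frac{381826}{1037}$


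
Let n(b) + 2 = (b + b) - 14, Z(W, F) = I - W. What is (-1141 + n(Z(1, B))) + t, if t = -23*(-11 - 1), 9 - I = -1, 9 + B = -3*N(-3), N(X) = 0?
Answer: -863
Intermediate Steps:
B = -9 (B = -9 - 3*0 = -9 + 0 = -9)
I = 10 (I = 9 - 1*(-1) = 9 + 1 = 10)
Z(W, F) = 10 - W
n(b) = -16 + 2*b (n(b) = -2 + ((b + b) - 14) = -2 + (2*b - 14) = -2 + (-14 + 2*b) = -16 + 2*b)
t = 276 (t = -23*(-12) = 276)
(-1141 + n(Z(1, B))) + t = (-1141 + (-16 + 2*(10 - 1*1))) + 276 = (-1141 + (-16 + 2*(10 - 1))) + 276 = (-1141 + (-16 + 2*9)) + 276 = (-1141 + (-16 + 18)) + 276 = (-1141 + 2) + 276 = -1139 + 276 = -863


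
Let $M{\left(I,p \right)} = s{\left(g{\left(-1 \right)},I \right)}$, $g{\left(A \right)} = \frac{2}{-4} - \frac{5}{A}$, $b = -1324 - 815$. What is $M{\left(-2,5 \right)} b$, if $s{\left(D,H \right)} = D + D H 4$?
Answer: $\frac{134757}{2} \approx 67379.0$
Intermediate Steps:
$b = -2139$ ($b = -1324 - 815 = -2139$)
$g{\left(A \right)} = - \frac{1}{2} - \frac{5}{A}$ ($g{\left(A \right)} = 2 \left(- \frac{1}{4}\right) - \frac{5}{A} = - \frac{1}{2} - \frac{5}{A}$)
$s{\left(D,H \right)} = D + 4 D H$
$M{\left(I,p \right)} = \frac{9}{2} + 18 I$ ($M{\left(I,p \right)} = \frac{-10 - -1}{2 \left(-1\right)} \left(1 + 4 I\right) = \frac{1}{2} \left(-1\right) \left(-10 + 1\right) \left(1 + 4 I\right) = \frac{1}{2} \left(-1\right) \left(-9\right) \left(1 + 4 I\right) = \frac{9 \left(1 + 4 I\right)}{2} = \frac{9}{2} + 18 I$)
$M{\left(-2,5 \right)} b = \left(\frac{9}{2} + 18 \left(-2\right)\right) \left(-2139\right) = \left(\frac{9}{2} - 36\right) \left(-2139\right) = \left(- \frac{63}{2}\right) \left(-2139\right) = \frac{134757}{2}$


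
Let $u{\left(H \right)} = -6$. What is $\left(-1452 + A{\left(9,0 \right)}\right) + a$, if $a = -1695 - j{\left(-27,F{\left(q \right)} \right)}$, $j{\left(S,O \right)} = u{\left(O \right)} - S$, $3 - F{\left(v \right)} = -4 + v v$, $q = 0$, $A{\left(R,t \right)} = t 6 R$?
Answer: $-3168$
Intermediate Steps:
$A{\left(R,t \right)} = 6 R t$ ($A{\left(R,t \right)} = 6 t R = 6 R t$)
$F{\left(v \right)} = 7 - v^{2}$ ($F{\left(v \right)} = 3 - \left(-4 + v v\right) = 3 - \left(-4 + v^{2}\right) = 7 - v^{2}$)
$j{\left(S,O \right)} = -6 - S$
$a = -1716$ ($a = -1695 - \left(-6 - -27\right) = -1695 - \left(-6 + 27\right) = -1695 - 21 = -1716$)
$\left(-1452 + A{\left(9,0 \right)}\right) + a = \left(-1452 + 6 \cdot 9 \cdot 0\right) - 1716 = \left(-1452 + 0\right) - 1716 = -1452 - 1716 = -3168$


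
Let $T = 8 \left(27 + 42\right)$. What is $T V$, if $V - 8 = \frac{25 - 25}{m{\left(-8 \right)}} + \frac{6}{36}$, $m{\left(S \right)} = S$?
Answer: $4508$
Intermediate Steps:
$V = \frac{49}{6}$ ($V = 8 + \left(\frac{25 - 25}{-8} + \frac{6}{36}\right) = 8 + \left(\left(25 - 25\right) \left(- \frac{1}{8}\right) + 6 \cdot \frac{1}{36}\right) = 8 + \left(0 \left(- \frac{1}{8}\right) + \frac{1}{6}\right) = 8 + \left(0 + \frac{1}{6}\right) = 8 + \frac{1}{6} = \frac{49}{6} \approx 8.1667$)
$T = 552$ ($T = 8 \cdot 69 = 552$)
$T V = 552 \cdot \frac{49}{6} = 4508$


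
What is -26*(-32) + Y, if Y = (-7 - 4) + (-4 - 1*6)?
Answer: 811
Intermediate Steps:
Y = -21 (Y = -11 + (-4 - 6) = -11 - 10 = -21)
-26*(-32) + Y = -26*(-32) - 21 = 832 - 21 = 811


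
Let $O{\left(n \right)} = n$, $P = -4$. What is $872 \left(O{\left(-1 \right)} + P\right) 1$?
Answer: $-4360$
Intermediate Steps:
$872 \left(O{\left(-1 \right)} + P\right) 1 = 872 \left(-1 - 4\right) 1 = 872 \left(\left(-5\right) 1\right) = 872 \left(-5\right) = -4360$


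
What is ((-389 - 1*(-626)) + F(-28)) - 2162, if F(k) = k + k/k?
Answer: -1952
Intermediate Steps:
F(k) = 1 + k (F(k) = k + 1 = 1 + k)
((-389 - 1*(-626)) + F(-28)) - 2162 = ((-389 - 1*(-626)) + (1 - 28)) - 2162 = ((-389 + 626) - 27) - 2162 = (237 - 27) - 2162 = 210 - 2162 = -1952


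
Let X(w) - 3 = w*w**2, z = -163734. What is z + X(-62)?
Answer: -402059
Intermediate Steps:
X(w) = 3 + w**3 (X(w) = 3 + w*w**2 = 3 + w**3)
z + X(-62) = -163734 + (3 + (-62)**3) = -163734 + (3 - 238328) = -163734 - 238325 = -402059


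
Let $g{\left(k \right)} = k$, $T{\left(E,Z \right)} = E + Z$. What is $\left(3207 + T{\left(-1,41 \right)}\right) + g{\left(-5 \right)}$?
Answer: $3242$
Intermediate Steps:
$\left(3207 + T{\left(-1,41 \right)}\right) + g{\left(-5 \right)} = \left(3207 + \left(-1 + 41\right)\right) - 5 = \left(3207 + 40\right) - 5 = 3247 - 5 = 3242$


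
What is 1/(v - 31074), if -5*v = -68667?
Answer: -5/86703 ≈ -5.7668e-5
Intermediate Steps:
v = 68667/5 (v = -⅕*(-68667) = 68667/5 ≈ 13733.)
1/(v - 31074) = 1/(68667/5 - 31074) = 1/(-86703/5) = -5/86703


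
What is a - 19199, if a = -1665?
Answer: -20864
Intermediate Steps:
a - 19199 = -1665 - 19199 = -20864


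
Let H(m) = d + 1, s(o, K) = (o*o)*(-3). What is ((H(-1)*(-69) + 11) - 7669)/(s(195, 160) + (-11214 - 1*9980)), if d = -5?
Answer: 7382/135269 ≈ 0.054573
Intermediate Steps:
s(o, K) = -3*o² (s(o, K) = o²*(-3) = -3*o²)
H(m) = -4 (H(m) = -5 + 1 = -4)
((H(-1)*(-69) + 11) - 7669)/(s(195, 160) + (-11214 - 1*9980)) = ((-4*(-69) + 11) - 7669)/(-3*195² + (-11214 - 1*9980)) = ((276 + 11) - 7669)/(-3*38025 + (-11214 - 9980)) = (287 - 7669)/(-114075 - 21194) = -7382/(-135269) = -7382*(-1/135269) = 7382/135269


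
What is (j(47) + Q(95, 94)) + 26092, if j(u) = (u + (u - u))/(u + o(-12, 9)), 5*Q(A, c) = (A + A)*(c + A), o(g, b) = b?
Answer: 1863391/56 ≈ 33275.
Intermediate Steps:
Q(A, c) = 2*A*(A + c)/5 (Q(A, c) = ((A + A)*(c + A))/5 = ((2*A)*(A + c))/5 = (2*A*(A + c))/5 = 2*A*(A + c)/5)
j(u) = u/(9 + u) (j(u) = (u + (u - u))/(u + 9) = (u + 0)/(9 + u) = u/(9 + u))
(j(47) + Q(95, 94)) + 26092 = (47/(9 + 47) + (⅖)*95*(95 + 94)) + 26092 = (47/56 + (⅖)*95*189) + 26092 = (47*(1/56) + 7182) + 26092 = (47/56 + 7182) + 26092 = 402239/56 + 26092 = 1863391/56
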